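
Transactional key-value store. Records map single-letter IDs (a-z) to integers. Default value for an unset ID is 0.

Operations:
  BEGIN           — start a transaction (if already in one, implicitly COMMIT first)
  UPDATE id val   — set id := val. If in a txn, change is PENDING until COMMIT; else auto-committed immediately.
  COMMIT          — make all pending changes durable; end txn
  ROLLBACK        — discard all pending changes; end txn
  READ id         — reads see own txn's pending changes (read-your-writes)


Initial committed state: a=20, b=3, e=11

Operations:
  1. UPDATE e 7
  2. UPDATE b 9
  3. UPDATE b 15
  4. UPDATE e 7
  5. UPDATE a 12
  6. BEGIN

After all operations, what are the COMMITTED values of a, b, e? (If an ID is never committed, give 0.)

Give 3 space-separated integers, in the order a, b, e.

Initial committed: {a=20, b=3, e=11}
Op 1: UPDATE e=7 (auto-commit; committed e=7)
Op 2: UPDATE b=9 (auto-commit; committed b=9)
Op 3: UPDATE b=15 (auto-commit; committed b=15)
Op 4: UPDATE e=7 (auto-commit; committed e=7)
Op 5: UPDATE a=12 (auto-commit; committed a=12)
Op 6: BEGIN: in_txn=True, pending={}
Final committed: {a=12, b=15, e=7}

Answer: 12 15 7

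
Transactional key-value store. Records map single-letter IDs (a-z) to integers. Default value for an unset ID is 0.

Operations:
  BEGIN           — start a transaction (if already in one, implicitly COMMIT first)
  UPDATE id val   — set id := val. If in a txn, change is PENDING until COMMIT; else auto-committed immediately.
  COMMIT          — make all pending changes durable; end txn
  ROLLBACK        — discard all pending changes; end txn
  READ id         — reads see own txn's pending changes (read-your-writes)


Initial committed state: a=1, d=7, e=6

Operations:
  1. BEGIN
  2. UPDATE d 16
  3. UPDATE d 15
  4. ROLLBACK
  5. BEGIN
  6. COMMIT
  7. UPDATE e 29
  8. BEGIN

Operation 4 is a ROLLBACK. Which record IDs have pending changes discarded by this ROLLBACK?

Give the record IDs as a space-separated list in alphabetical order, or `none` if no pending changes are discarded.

Answer: d

Derivation:
Initial committed: {a=1, d=7, e=6}
Op 1: BEGIN: in_txn=True, pending={}
Op 2: UPDATE d=16 (pending; pending now {d=16})
Op 3: UPDATE d=15 (pending; pending now {d=15})
Op 4: ROLLBACK: discarded pending ['d']; in_txn=False
Op 5: BEGIN: in_txn=True, pending={}
Op 6: COMMIT: merged [] into committed; committed now {a=1, d=7, e=6}
Op 7: UPDATE e=29 (auto-commit; committed e=29)
Op 8: BEGIN: in_txn=True, pending={}
ROLLBACK at op 4 discards: ['d']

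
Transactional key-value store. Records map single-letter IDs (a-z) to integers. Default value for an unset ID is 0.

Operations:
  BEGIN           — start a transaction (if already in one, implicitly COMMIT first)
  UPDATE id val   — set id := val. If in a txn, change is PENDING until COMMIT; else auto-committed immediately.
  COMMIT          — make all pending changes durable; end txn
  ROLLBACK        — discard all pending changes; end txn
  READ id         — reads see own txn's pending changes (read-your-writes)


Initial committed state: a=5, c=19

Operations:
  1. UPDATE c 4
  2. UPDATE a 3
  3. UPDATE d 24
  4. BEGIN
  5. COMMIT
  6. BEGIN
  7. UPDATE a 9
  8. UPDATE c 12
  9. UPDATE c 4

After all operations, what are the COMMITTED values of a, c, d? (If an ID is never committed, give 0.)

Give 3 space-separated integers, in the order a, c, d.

Initial committed: {a=5, c=19}
Op 1: UPDATE c=4 (auto-commit; committed c=4)
Op 2: UPDATE a=3 (auto-commit; committed a=3)
Op 3: UPDATE d=24 (auto-commit; committed d=24)
Op 4: BEGIN: in_txn=True, pending={}
Op 5: COMMIT: merged [] into committed; committed now {a=3, c=4, d=24}
Op 6: BEGIN: in_txn=True, pending={}
Op 7: UPDATE a=9 (pending; pending now {a=9})
Op 8: UPDATE c=12 (pending; pending now {a=9, c=12})
Op 9: UPDATE c=4 (pending; pending now {a=9, c=4})
Final committed: {a=3, c=4, d=24}

Answer: 3 4 24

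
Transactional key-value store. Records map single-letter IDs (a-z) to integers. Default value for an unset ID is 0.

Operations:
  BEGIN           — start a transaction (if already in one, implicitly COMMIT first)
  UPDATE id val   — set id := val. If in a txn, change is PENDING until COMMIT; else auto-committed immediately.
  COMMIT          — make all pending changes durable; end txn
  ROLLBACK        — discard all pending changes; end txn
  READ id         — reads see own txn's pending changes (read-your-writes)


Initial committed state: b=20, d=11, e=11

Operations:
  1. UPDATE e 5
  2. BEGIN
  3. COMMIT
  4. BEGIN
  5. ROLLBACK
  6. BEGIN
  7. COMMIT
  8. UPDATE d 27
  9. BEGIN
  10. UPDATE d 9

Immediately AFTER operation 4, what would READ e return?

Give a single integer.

Answer: 5

Derivation:
Initial committed: {b=20, d=11, e=11}
Op 1: UPDATE e=5 (auto-commit; committed e=5)
Op 2: BEGIN: in_txn=True, pending={}
Op 3: COMMIT: merged [] into committed; committed now {b=20, d=11, e=5}
Op 4: BEGIN: in_txn=True, pending={}
After op 4: visible(e) = 5 (pending={}, committed={b=20, d=11, e=5})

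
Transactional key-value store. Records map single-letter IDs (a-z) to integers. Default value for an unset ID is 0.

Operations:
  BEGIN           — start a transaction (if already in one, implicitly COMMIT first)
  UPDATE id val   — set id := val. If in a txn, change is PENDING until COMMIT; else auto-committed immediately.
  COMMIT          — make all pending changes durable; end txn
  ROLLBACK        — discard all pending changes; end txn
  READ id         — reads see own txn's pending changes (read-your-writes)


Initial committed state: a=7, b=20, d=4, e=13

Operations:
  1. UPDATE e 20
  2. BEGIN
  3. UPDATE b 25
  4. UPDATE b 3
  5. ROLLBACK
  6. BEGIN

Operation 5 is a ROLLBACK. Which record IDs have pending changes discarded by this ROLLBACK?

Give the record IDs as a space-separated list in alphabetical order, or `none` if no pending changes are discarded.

Answer: b

Derivation:
Initial committed: {a=7, b=20, d=4, e=13}
Op 1: UPDATE e=20 (auto-commit; committed e=20)
Op 2: BEGIN: in_txn=True, pending={}
Op 3: UPDATE b=25 (pending; pending now {b=25})
Op 4: UPDATE b=3 (pending; pending now {b=3})
Op 5: ROLLBACK: discarded pending ['b']; in_txn=False
Op 6: BEGIN: in_txn=True, pending={}
ROLLBACK at op 5 discards: ['b']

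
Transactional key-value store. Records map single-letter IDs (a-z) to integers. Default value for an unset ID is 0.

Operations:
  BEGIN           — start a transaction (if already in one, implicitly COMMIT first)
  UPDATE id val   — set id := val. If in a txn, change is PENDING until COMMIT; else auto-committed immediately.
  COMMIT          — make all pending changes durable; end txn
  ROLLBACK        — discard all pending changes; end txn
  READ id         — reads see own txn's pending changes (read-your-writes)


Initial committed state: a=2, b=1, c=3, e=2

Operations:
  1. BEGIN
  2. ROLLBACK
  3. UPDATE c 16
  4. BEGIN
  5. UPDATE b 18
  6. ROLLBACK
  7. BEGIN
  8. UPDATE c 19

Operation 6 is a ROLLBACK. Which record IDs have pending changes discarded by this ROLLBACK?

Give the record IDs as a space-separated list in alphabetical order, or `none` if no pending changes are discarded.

Answer: b

Derivation:
Initial committed: {a=2, b=1, c=3, e=2}
Op 1: BEGIN: in_txn=True, pending={}
Op 2: ROLLBACK: discarded pending []; in_txn=False
Op 3: UPDATE c=16 (auto-commit; committed c=16)
Op 4: BEGIN: in_txn=True, pending={}
Op 5: UPDATE b=18 (pending; pending now {b=18})
Op 6: ROLLBACK: discarded pending ['b']; in_txn=False
Op 7: BEGIN: in_txn=True, pending={}
Op 8: UPDATE c=19 (pending; pending now {c=19})
ROLLBACK at op 6 discards: ['b']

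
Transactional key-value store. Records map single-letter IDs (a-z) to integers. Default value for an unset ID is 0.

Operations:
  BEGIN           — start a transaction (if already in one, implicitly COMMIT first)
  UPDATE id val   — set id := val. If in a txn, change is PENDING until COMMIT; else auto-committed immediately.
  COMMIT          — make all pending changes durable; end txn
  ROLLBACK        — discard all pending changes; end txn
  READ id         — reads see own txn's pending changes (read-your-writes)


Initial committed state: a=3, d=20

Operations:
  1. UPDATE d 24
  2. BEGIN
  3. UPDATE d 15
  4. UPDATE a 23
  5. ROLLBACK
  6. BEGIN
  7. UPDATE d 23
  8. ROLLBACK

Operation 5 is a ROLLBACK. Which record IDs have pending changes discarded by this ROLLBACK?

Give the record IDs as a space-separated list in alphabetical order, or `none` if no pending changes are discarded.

Answer: a d

Derivation:
Initial committed: {a=3, d=20}
Op 1: UPDATE d=24 (auto-commit; committed d=24)
Op 2: BEGIN: in_txn=True, pending={}
Op 3: UPDATE d=15 (pending; pending now {d=15})
Op 4: UPDATE a=23 (pending; pending now {a=23, d=15})
Op 5: ROLLBACK: discarded pending ['a', 'd']; in_txn=False
Op 6: BEGIN: in_txn=True, pending={}
Op 7: UPDATE d=23 (pending; pending now {d=23})
Op 8: ROLLBACK: discarded pending ['d']; in_txn=False
ROLLBACK at op 5 discards: ['a', 'd']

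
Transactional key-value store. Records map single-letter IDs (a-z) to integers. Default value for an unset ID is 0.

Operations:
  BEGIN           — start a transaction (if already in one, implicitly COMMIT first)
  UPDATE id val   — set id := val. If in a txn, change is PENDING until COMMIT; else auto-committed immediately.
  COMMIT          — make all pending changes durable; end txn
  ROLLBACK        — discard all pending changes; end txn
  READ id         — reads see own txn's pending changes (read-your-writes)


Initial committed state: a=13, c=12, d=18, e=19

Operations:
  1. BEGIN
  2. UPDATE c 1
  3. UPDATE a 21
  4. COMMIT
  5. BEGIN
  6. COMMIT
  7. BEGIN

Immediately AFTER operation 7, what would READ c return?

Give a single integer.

Answer: 1

Derivation:
Initial committed: {a=13, c=12, d=18, e=19}
Op 1: BEGIN: in_txn=True, pending={}
Op 2: UPDATE c=1 (pending; pending now {c=1})
Op 3: UPDATE a=21 (pending; pending now {a=21, c=1})
Op 4: COMMIT: merged ['a', 'c'] into committed; committed now {a=21, c=1, d=18, e=19}
Op 5: BEGIN: in_txn=True, pending={}
Op 6: COMMIT: merged [] into committed; committed now {a=21, c=1, d=18, e=19}
Op 7: BEGIN: in_txn=True, pending={}
After op 7: visible(c) = 1 (pending={}, committed={a=21, c=1, d=18, e=19})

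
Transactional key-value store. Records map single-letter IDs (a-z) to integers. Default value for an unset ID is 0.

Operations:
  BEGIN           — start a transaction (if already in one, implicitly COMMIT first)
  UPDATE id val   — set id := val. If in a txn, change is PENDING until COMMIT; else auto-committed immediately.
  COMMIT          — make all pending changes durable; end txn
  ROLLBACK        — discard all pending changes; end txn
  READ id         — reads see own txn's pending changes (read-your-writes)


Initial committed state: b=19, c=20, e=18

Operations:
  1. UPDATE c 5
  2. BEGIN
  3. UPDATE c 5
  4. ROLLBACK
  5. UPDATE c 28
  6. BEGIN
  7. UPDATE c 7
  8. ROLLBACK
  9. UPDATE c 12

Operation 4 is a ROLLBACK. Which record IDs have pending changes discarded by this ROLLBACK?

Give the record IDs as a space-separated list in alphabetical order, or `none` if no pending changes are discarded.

Answer: c

Derivation:
Initial committed: {b=19, c=20, e=18}
Op 1: UPDATE c=5 (auto-commit; committed c=5)
Op 2: BEGIN: in_txn=True, pending={}
Op 3: UPDATE c=5 (pending; pending now {c=5})
Op 4: ROLLBACK: discarded pending ['c']; in_txn=False
Op 5: UPDATE c=28 (auto-commit; committed c=28)
Op 6: BEGIN: in_txn=True, pending={}
Op 7: UPDATE c=7 (pending; pending now {c=7})
Op 8: ROLLBACK: discarded pending ['c']; in_txn=False
Op 9: UPDATE c=12 (auto-commit; committed c=12)
ROLLBACK at op 4 discards: ['c']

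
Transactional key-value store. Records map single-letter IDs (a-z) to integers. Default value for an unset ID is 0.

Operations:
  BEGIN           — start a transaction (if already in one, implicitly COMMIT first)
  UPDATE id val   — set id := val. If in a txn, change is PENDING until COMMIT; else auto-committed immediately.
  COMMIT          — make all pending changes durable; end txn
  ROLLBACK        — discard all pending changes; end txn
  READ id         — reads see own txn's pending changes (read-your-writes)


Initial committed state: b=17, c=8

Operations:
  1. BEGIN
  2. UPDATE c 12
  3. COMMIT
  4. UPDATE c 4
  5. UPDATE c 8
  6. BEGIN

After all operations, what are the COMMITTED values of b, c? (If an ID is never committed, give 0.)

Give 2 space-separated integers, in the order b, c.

Answer: 17 8

Derivation:
Initial committed: {b=17, c=8}
Op 1: BEGIN: in_txn=True, pending={}
Op 2: UPDATE c=12 (pending; pending now {c=12})
Op 3: COMMIT: merged ['c'] into committed; committed now {b=17, c=12}
Op 4: UPDATE c=4 (auto-commit; committed c=4)
Op 5: UPDATE c=8 (auto-commit; committed c=8)
Op 6: BEGIN: in_txn=True, pending={}
Final committed: {b=17, c=8}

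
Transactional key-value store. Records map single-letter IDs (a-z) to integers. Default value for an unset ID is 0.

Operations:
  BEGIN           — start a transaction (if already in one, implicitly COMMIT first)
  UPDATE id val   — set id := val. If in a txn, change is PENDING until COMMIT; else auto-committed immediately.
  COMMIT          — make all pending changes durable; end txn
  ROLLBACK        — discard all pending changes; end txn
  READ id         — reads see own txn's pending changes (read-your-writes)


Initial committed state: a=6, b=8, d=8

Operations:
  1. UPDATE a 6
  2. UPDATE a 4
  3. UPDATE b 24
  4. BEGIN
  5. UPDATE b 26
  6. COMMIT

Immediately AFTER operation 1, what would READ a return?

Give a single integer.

Initial committed: {a=6, b=8, d=8}
Op 1: UPDATE a=6 (auto-commit; committed a=6)
After op 1: visible(a) = 6 (pending={}, committed={a=6, b=8, d=8})

Answer: 6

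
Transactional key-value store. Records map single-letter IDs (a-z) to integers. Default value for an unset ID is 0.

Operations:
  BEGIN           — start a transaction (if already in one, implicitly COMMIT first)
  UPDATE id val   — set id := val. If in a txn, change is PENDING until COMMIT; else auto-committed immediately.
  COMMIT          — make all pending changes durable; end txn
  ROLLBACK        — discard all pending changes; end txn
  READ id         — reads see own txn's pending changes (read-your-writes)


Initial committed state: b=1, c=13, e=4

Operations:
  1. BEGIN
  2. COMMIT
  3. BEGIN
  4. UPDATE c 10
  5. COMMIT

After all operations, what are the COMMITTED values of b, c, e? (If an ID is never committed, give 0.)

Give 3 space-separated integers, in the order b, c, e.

Answer: 1 10 4

Derivation:
Initial committed: {b=1, c=13, e=4}
Op 1: BEGIN: in_txn=True, pending={}
Op 2: COMMIT: merged [] into committed; committed now {b=1, c=13, e=4}
Op 3: BEGIN: in_txn=True, pending={}
Op 4: UPDATE c=10 (pending; pending now {c=10})
Op 5: COMMIT: merged ['c'] into committed; committed now {b=1, c=10, e=4}
Final committed: {b=1, c=10, e=4}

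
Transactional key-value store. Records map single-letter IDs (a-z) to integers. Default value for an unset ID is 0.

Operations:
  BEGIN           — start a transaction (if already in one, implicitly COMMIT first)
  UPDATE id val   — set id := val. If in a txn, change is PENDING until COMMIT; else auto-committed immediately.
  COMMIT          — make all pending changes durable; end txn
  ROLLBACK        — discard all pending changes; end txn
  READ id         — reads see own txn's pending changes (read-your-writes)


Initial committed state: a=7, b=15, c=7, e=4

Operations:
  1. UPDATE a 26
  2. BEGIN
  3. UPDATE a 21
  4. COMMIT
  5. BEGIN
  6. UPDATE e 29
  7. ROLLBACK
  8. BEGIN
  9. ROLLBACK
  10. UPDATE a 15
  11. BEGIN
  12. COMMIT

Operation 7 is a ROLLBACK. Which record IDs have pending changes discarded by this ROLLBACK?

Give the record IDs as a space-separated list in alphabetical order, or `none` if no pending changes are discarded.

Answer: e

Derivation:
Initial committed: {a=7, b=15, c=7, e=4}
Op 1: UPDATE a=26 (auto-commit; committed a=26)
Op 2: BEGIN: in_txn=True, pending={}
Op 3: UPDATE a=21 (pending; pending now {a=21})
Op 4: COMMIT: merged ['a'] into committed; committed now {a=21, b=15, c=7, e=4}
Op 5: BEGIN: in_txn=True, pending={}
Op 6: UPDATE e=29 (pending; pending now {e=29})
Op 7: ROLLBACK: discarded pending ['e']; in_txn=False
Op 8: BEGIN: in_txn=True, pending={}
Op 9: ROLLBACK: discarded pending []; in_txn=False
Op 10: UPDATE a=15 (auto-commit; committed a=15)
Op 11: BEGIN: in_txn=True, pending={}
Op 12: COMMIT: merged [] into committed; committed now {a=15, b=15, c=7, e=4}
ROLLBACK at op 7 discards: ['e']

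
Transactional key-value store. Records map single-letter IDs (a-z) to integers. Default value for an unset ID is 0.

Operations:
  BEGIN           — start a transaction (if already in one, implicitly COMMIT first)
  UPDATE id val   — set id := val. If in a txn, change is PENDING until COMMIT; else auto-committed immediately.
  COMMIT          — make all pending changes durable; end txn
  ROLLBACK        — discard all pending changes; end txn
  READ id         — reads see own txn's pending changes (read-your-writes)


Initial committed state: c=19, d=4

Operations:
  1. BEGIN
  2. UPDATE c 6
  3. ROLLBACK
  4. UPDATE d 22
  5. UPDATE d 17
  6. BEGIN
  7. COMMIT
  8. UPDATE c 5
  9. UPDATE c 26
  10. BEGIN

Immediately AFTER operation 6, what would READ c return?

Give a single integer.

Initial committed: {c=19, d=4}
Op 1: BEGIN: in_txn=True, pending={}
Op 2: UPDATE c=6 (pending; pending now {c=6})
Op 3: ROLLBACK: discarded pending ['c']; in_txn=False
Op 4: UPDATE d=22 (auto-commit; committed d=22)
Op 5: UPDATE d=17 (auto-commit; committed d=17)
Op 6: BEGIN: in_txn=True, pending={}
After op 6: visible(c) = 19 (pending={}, committed={c=19, d=17})

Answer: 19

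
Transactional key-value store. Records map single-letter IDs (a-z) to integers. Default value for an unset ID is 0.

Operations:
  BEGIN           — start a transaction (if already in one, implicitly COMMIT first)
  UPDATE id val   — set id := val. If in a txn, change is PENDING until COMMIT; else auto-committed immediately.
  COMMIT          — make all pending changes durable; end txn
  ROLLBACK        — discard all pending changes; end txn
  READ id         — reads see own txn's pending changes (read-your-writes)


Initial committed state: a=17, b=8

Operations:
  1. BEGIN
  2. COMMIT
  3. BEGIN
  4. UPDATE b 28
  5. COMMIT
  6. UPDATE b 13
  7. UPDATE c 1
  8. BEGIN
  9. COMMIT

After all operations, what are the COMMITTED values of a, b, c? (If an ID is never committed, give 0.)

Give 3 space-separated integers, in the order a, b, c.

Answer: 17 13 1

Derivation:
Initial committed: {a=17, b=8}
Op 1: BEGIN: in_txn=True, pending={}
Op 2: COMMIT: merged [] into committed; committed now {a=17, b=8}
Op 3: BEGIN: in_txn=True, pending={}
Op 4: UPDATE b=28 (pending; pending now {b=28})
Op 5: COMMIT: merged ['b'] into committed; committed now {a=17, b=28}
Op 6: UPDATE b=13 (auto-commit; committed b=13)
Op 7: UPDATE c=1 (auto-commit; committed c=1)
Op 8: BEGIN: in_txn=True, pending={}
Op 9: COMMIT: merged [] into committed; committed now {a=17, b=13, c=1}
Final committed: {a=17, b=13, c=1}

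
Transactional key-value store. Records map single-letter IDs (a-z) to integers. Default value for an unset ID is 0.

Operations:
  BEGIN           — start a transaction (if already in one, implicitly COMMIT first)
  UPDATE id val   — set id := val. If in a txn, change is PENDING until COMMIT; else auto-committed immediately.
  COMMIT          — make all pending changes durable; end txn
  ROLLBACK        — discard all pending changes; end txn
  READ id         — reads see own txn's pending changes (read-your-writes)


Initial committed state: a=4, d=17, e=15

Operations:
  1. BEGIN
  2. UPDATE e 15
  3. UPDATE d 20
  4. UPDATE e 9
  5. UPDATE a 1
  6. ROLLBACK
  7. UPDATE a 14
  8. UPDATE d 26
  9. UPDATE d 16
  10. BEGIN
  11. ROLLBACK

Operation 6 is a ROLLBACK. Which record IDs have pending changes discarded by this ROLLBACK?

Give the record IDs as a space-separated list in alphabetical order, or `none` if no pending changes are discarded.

Answer: a d e

Derivation:
Initial committed: {a=4, d=17, e=15}
Op 1: BEGIN: in_txn=True, pending={}
Op 2: UPDATE e=15 (pending; pending now {e=15})
Op 3: UPDATE d=20 (pending; pending now {d=20, e=15})
Op 4: UPDATE e=9 (pending; pending now {d=20, e=9})
Op 5: UPDATE a=1 (pending; pending now {a=1, d=20, e=9})
Op 6: ROLLBACK: discarded pending ['a', 'd', 'e']; in_txn=False
Op 7: UPDATE a=14 (auto-commit; committed a=14)
Op 8: UPDATE d=26 (auto-commit; committed d=26)
Op 9: UPDATE d=16 (auto-commit; committed d=16)
Op 10: BEGIN: in_txn=True, pending={}
Op 11: ROLLBACK: discarded pending []; in_txn=False
ROLLBACK at op 6 discards: ['a', 'd', 'e']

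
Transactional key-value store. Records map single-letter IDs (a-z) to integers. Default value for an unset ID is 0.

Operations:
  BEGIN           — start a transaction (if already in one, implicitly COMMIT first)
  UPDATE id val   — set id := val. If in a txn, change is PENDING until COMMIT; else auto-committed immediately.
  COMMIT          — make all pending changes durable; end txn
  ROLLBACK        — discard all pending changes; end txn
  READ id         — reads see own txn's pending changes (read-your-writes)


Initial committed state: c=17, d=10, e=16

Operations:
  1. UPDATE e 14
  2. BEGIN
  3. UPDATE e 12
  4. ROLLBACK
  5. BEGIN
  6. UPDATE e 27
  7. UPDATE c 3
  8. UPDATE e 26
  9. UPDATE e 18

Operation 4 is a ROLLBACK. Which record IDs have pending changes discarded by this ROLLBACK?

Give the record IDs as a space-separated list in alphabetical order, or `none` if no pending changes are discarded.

Initial committed: {c=17, d=10, e=16}
Op 1: UPDATE e=14 (auto-commit; committed e=14)
Op 2: BEGIN: in_txn=True, pending={}
Op 3: UPDATE e=12 (pending; pending now {e=12})
Op 4: ROLLBACK: discarded pending ['e']; in_txn=False
Op 5: BEGIN: in_txn=True, pending={}
Op 6: UPDATE e=27 (pending; pending now {e=27})
Op 7: UPDATE c=3 (pending; pending now {c=3, e=27})
Op 8: UPDATE e=26 (pending; pending now {c=3, e=26})
Op 9: UPDATE e=18 (pending; pending now {c=3, e=18})
ROLLBACK at op 4 discards: ['e']

Answer: e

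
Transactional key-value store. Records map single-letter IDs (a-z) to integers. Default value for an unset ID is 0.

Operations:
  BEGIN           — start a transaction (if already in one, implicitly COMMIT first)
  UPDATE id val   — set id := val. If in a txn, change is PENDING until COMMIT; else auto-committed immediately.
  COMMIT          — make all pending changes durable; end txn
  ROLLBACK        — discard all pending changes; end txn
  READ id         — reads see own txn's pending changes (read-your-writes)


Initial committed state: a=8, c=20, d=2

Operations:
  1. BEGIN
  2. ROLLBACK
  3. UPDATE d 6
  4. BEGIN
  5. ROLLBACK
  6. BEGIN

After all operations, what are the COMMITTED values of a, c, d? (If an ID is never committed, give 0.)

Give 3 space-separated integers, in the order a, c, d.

Answer: 8 20 6

Derivation:
Initial committed: {a=8, c=20, d=2}
Op 1: BEGIN: in_txn=True, pending={}
Op 2: ROLLBACK: discarded pending []; in_txn=False
Op 3: UPDATE d=6 (auto-commit; committed d=6)
Op 4: BEGIN: in_txn=True, pending={}
Op 5: ROLLBACK: discarded pending []; in_txn=False
Op 6: BEGIN: in_txn=True, pending={}
Final committed: {a=8, c=20, d=6}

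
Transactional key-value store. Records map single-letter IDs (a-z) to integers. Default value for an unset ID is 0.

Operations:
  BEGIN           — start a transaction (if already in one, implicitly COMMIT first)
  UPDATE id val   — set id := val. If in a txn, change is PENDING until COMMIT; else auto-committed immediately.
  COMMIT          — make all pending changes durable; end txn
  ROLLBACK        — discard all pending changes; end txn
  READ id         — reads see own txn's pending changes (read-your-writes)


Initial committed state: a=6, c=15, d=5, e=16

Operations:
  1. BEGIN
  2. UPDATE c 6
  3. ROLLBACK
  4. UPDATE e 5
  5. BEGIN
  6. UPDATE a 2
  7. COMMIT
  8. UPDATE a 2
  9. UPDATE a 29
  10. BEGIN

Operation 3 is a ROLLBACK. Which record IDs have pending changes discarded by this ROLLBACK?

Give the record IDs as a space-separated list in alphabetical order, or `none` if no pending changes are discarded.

Answer: c

Derivation:
Initial committed: {a=6, c=15, d=5, e=16}
Op 1: BEGIN: in_txn=True, pending={}
Op 2: UPDATE c=6 (pending; pending now {c=6})
Op 3: ROLLBACK: discarded pending ['c']; in_txn=False
Op 4: UPDATE e=5 (auto-commit; committed e=5)
Op 5: BEGIN: in_txn=True, pending={}
Op 6: UPDATE a=2 (pending; pending now {a=2})
Op 7: COMMIT: merged ['a'] into committed; committed now {a=2, c=15, d=5, e=5}
Op 8: UPDATE a=2 (auto-commit; committed a=2)
Op 9: UPDATE a=29 (auto-commit; committed a=29)
Op 10: BEGIN: in_txn=True, pending={}
ROLLBACK at op 3 discards: ['c']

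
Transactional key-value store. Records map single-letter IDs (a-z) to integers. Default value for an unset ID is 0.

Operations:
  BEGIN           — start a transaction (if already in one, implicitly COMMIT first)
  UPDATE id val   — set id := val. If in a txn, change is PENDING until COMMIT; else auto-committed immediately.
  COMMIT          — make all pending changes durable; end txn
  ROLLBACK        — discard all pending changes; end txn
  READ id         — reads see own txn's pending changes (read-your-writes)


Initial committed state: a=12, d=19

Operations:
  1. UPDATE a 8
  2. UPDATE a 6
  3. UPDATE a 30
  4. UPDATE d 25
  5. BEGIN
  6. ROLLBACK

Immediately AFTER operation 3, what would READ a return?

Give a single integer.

Answer: 30

Derivation:
Initial committed: {a=12, d=19}
Op 1: UPDATE a=8 (auto-commit; committed a=8)
Op 2: UPDATE a=6 (auto-commit; committed a=6)
Op 3: UPDATE a=30 (auto-commit; committed a=30)
After op 3: visible(a) = 30 (pending={}, committed={a=30, d=19})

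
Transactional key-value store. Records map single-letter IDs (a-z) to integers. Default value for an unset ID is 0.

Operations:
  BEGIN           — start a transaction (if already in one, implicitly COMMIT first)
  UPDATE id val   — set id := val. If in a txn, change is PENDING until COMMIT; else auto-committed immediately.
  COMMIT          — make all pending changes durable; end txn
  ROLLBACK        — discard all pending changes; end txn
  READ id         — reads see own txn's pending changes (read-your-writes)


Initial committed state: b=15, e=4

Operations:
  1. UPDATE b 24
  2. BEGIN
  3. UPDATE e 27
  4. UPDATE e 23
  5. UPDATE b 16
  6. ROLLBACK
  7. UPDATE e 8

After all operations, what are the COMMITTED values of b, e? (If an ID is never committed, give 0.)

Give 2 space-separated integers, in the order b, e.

Answer: 24 8

Derivation:
Initial committed: {b=15, e=4}
Op 1: UPDATE b=24 (auto-commit; committed b=24)
Op 2: BEGIN: in_txn=True, pending={}
Op 3: UPDATE e=27 (pending; pending now {e=27})
Op 4: UPDATE e=23 (pending; pending now {e=23})
Op 5: UPDATE b=16 (pending; pending now {b=16, e=23})
Op 6: ROLLBACK: discarded pending ['b', 'e']; in_txn=False
Op 7: UPDATE e=8 (auto-commit; committed e=8)
Final committed: {b=24, e=8}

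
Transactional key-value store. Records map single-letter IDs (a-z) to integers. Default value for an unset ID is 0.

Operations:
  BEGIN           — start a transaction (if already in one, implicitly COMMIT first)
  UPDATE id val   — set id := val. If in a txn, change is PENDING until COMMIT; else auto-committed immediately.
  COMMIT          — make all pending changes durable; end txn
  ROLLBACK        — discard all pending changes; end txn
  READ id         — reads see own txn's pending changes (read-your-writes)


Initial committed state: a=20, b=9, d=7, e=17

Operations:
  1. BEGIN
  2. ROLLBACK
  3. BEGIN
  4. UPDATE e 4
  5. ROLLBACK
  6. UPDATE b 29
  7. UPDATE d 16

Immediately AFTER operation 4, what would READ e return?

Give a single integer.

Answer: 4

Derivation:
Initial committed: {a=20, b=9, d=7, e=17}
Op 1: BEGIN: in_txn=True, pending={}
Op 2: ROLLBACK: discarded pending []; in_txn=False
Op 3: BEGIN: in_txn=True, pending={}
Op 4: UPDATE e=4 (pending; pending now {e=4})
After op 4: visible(e) = 4 (pending={e=4}, committed={a=20, b=9, d=7, e=17})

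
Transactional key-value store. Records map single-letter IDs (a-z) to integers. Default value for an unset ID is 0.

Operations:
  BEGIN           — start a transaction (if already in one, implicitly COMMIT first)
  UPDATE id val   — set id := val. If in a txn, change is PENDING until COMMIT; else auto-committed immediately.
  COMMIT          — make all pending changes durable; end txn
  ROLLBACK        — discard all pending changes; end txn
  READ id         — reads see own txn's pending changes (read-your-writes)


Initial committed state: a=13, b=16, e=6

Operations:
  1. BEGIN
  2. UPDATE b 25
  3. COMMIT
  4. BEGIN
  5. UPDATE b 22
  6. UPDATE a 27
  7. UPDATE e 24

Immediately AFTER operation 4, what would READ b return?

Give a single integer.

Initial committed: {a=13, b=16, e=6}
Op 1: BEGIN: in_txn=True, pending={}
Op 2: UPDATE b=25 (pending; pending now {b=25})
Op 3: COMMIT: merged ['b'] into committed; committed now {a=13, b=25, e=6}
Op 4: BEGIN: in_txn=True, pending={}
After op 4: visible(b) = 25 (pending={}, committed={a=13, b=25, e=6})

Answer: 25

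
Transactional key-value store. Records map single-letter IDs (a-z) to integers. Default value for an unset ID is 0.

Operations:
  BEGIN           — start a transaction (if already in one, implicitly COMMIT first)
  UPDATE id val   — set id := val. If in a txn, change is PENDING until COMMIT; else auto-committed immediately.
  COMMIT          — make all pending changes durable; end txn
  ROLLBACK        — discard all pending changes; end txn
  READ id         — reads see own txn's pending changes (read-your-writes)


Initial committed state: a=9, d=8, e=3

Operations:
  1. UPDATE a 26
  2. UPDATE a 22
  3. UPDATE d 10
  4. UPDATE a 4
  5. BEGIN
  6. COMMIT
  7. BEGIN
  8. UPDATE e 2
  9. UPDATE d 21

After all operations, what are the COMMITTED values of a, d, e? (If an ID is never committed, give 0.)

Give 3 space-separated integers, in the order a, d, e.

Answer: 4 10 3

Derivation:
Initial committed: {a=9, d=8, e=3}
Op 1: UPDATE a=26 (auto-commit; committed a=26)
Op 2: UPDATE a=22 (auto-commit; committed a=22)
Op 3: UPDATE d=10 (auto-commit; committed d=10)
Op 4: UPDATE a=4 (auto-commit; committed a=4)
Op 5: BEGIN: in_txn=True, pending={}
Op 6: COMMIT: merged [] into committed; committed now {a=4, d=10, e=3}
Op 7: BEGIN: in_txn=True, pending={}
Op 8: UPDATE e=2 (pending; pending now {e=2})
Op 9: UPDATE d=21 (pending; pending now {d=21, e=2})
Final committed: {a=4, d=10, e=3}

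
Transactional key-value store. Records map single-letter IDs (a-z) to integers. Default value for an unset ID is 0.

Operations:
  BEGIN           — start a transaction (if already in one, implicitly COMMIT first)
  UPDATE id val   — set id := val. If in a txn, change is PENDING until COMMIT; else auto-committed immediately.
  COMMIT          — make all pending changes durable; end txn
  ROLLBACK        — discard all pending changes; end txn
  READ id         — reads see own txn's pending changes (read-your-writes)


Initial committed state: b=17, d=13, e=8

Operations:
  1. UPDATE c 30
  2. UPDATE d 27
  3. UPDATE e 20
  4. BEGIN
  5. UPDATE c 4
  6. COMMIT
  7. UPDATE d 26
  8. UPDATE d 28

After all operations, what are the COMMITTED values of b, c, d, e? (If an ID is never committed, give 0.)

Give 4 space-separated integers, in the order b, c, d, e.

Answer: 17 4 28 20

Derivation:
Initial committed: {b=17, d=13, e=8}
Op 1: UPDATE c=30 (auto-commit; committed c=30)
Op 2: UPDATE d=27 (auto-commit; committed d=27)
Op 3: UPDATE e=20 (auto-commit; committed e=20)
Op 4: BEGIN: in_txn=True, pending={}
Op 5: UPDATE c=4 (pending; pending now {c=4})
Op 6: COMMIT: merged ['c'] into committed; committed now {b=17, c=4, d=27, e=20}
Op 7: UPDATE d=26 (auto-commit; committed d=26)
Op 8: UPDATE d=28 (auto-commit; committed d=28)
Final committed: {b=17, c=4, d=28, e=20}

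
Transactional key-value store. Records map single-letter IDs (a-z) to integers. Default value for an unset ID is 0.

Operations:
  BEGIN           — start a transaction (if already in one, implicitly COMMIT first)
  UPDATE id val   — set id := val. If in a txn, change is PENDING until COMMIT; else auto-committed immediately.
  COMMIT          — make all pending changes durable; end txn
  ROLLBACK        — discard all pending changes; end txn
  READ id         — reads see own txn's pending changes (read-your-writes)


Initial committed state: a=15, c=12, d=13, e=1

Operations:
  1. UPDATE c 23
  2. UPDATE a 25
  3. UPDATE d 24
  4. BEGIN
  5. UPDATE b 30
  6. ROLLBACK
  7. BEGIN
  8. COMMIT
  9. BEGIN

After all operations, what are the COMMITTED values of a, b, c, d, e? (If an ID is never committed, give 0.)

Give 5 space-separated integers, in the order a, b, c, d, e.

Answer: 25 0 23 24 1

Derivation:
Initial committed: {a=15, c=12, d=13, e=1}
Op 1: UPDATE c=23 (auto-commit; committed c=23)
Op 2: UPDATE a=25 (auto-commit; committed a=25)
Op 3: UPDATE d=24 (auto-commit; committed d=24)
Op 4: BEGIN: in_txn=True, pending={}
Op 5: UPDATE b=30 (pending; pending now {b=30})
Op 6: ROLLBACK: discarded pending ['b']; in_txn=False
Op 7: BEGIN: in_txn=True, pending={}
Op 8: COMMIT: merged [] into committed; committed now {a=25, c=23, d=24, e=1}
Op 9: BEGIN: in_txn=True, pending={}
Final committed: {a=25, c=23, d=24, e=1}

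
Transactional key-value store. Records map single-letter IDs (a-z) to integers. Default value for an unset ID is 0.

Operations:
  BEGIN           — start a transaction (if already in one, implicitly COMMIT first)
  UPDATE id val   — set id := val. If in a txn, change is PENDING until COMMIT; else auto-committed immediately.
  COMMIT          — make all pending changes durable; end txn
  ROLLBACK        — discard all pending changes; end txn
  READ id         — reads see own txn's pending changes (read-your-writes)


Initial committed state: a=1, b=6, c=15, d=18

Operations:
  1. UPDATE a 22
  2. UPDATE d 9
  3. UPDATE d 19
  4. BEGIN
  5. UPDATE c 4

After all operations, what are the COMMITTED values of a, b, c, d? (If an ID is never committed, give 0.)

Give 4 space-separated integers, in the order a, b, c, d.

Initial committed: {a=1, b=6, c=15, d=18}
Op 1: UPDATE a=22 (auto-commit; committed a=22)
Op 2: UPDATE d=9 (auto-commit; committed d=9)
Op 3: UPDATE d=19 (auto-commit; committed d=19)
Op 4: BEGIN: in_txn=True, pending={}
Op 5: UPDATE c=4 (pending; pending now {c=4})
Final committed: {a=22, b=6, c=15, d=19}

Answer: 22 6 15 19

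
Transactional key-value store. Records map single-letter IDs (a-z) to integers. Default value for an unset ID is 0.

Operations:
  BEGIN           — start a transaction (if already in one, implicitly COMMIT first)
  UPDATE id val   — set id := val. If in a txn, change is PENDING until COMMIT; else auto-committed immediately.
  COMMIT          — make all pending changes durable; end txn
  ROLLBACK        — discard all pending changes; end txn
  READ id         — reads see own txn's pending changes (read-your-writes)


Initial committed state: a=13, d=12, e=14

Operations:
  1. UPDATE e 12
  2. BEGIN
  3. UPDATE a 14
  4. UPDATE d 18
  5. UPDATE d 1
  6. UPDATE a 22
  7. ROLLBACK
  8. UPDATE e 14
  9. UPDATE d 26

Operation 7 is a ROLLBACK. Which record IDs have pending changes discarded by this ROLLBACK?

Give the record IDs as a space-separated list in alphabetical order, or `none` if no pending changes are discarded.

Initial committed: {a=13, d=12, e=14}
Op 1: UPDATE e=12 (auto-commit; committed e=12)
Op 2: BEGIN: in_txn=True, pending={}
Op 3: UPDATE a=14 (pending; pending now {a=14})
Op 4: UPDATE d=18 (pending; pending now {a=14, d=18})
Op 5: UPDATE d=1 (pending; pending now {a=14, d=1})
Op 6: UPDATE a=22 (pending; pending now {a=22, d=1})
Op 7: ROLLBACK: discarded pending ['a', 'd']; in_txn=False
Op 8: UPDATE e=14 (auto-commit; committed e=14)
Op 9: UPDATE d=26 (auto-commit; committed d=26)
ROLLBACK at op 7 discards: ['a', 'd']

Answer: a d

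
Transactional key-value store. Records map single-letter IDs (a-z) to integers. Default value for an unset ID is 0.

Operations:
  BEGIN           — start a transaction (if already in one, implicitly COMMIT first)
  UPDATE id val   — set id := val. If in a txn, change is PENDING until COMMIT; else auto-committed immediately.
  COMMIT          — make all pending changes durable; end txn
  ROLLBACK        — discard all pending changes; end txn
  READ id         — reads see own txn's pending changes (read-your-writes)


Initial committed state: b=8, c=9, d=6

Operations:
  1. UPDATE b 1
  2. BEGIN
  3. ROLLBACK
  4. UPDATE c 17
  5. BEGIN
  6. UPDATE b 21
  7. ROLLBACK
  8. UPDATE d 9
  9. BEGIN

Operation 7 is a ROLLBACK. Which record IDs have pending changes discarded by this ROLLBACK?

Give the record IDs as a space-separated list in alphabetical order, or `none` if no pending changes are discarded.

Answer: b

Derivation:
Initial committed: {b=8, c=9, d=6}
Op 1: UPDATE b=1 (auto-commit; committed b=1)
Op 2: BEGIN: in_txn=True, pending={}
Op 3: ROLLBACK: discarded pending []; in_txn=False
Op 4: UPDATE c=17 (auto-commit; committed c=17)
Op 5: BEGIN: in_txn=True, pending={}
Op 6: UPDATE b=21 (pending; pending now {b=21})
Op 7: ROLLBACK: discarded pending ['b']; in_txn=False
Op 8: UPDATE d=9 (auto-commit; committed d=9)
Op 9: BEGIN: in_txn=True, pending={}
ROLLBACK at op 7 discards: ['b']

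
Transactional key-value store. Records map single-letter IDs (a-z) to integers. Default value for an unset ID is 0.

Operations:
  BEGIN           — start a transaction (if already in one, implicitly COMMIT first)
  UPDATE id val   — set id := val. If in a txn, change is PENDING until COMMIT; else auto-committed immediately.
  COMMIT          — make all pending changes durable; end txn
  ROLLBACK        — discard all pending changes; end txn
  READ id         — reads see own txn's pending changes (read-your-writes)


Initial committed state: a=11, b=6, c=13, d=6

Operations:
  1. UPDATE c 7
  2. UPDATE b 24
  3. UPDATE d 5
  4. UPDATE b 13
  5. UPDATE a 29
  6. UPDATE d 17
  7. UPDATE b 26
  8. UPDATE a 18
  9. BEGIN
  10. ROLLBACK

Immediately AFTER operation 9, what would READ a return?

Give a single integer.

Initial committed: {a=11, b=6, c=13, d=6}
Op 1: UPDATE c=7 (auto-commit; committed c=7)
Op 2: UPDATE b=24 (auto-commit; committed b=24)
Op 3: UPDATE d=5 (auto-commit; committed d=5)
Op 4: UPDATE b=13 (auto-commit; committed b=13)
Op 5: UPDATE a=29 (auto-commit; committed a=29)
Op 6: UPDATE d=17 (auto-commit; committed d=17)
Op 7: UPDATE b=26 (auto-commit; committed b=26)
Op 8: UPDATE a=18 (auto-commit; committed a=18)
Op 9: BEGIN: in_txn=True, pending={}
After op 9: visible(a) = 18 (pending={}, committed={a=18, b=26, c=7, d=17})

Answer: 18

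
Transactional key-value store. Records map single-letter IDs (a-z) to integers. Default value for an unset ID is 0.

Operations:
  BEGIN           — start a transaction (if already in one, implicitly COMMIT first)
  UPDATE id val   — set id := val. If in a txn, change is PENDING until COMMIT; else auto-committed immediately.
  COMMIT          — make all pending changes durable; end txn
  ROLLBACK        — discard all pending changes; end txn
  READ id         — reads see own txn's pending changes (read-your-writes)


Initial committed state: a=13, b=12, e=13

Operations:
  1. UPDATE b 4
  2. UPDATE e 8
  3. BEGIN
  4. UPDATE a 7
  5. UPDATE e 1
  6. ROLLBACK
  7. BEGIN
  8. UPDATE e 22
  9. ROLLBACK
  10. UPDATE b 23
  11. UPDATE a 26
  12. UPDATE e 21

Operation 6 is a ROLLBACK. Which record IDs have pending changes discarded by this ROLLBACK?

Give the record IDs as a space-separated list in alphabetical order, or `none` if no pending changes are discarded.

Answer: a e

Derivation:
Initial committed: {a=13, b=12, e=13}
Op 1: UPDATE b=4 (auto-commit; committed b=4)
Op 2: UPDATE e=8 (auto-commit; committed e=8)
Op 3: BEGIN: in_txn=True, pending={}
Op 4: UPDATE a=7 (pending; pending now {a=7})
Op 5: UPDATE e=1 (pending; pending now {a=7, e=1})
Op 6: ROLLBACK: discarded pending ['a', 'e']; in_txn=False
Op 7: BEGIN: in_txn=True, pending={}
Op 8: UPDATE e=22 (pending; pending now {e=22})
Op 9: ROLLBACK: discarded pending ['e']; in_txn=False
Op 10: UPDATE b=23 (auto-commit; committed b=23)
Op 11: UPDATE a=26 (auto-commit; committed a=26)
Op 12: UPDATE e=21 (auto-commit; committed e=21)
ROLLBACK at op 6 discards: ['a', 'e']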